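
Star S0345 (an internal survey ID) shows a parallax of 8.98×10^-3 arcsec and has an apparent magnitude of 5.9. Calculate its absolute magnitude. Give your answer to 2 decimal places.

M ≈ 0.67

d = 1/p = 1/8.98×10^-3″ = 111.4 pc
5 log₁₀(d/10 pc) = 5 log₁₀(111.4) − 5 = 5.234
M = m − 5 log₁₀(d/10) = 5.9 − 5.234 = 0.666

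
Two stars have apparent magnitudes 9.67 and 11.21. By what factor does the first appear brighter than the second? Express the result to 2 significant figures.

4.1

Δm = 9.67 − (11.21) = -1.54
Flux ratio = 10^(−0.4 Δm) = 10^(−0.4 × -1.54) = 10^0.616 = 4.130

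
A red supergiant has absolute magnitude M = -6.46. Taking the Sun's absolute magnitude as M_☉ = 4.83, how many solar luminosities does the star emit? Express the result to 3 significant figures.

L/L_☉ ≈ 32800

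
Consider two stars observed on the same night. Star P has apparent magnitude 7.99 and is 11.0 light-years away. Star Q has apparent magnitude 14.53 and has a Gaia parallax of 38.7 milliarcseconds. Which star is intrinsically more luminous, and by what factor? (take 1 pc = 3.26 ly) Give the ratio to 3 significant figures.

Star P is more luminous, by a factor of 7.04.

Star P: d = 11.0 ly / 3.26 = 3.374 pc
Star P: M = m − 5 log₁₀ d + 5 = 7.99 − 5·0.5282 + 5 = 10.349
Star Q: p = 38.7 mas = 0.0387″ → d = 1/p = 25.84 pc
Star Q: M = m − 5 log₁₀ d + 5 = 14.53 − 5·1.4123 + 5 = 12.469
ΔM = M_P − M_Q = 10.349 − (12.469) = -2.119; smaller M is more luminous → Star P.
L ratio = 10^(0.4 |ΔM|) = 10^0.848 = 7.043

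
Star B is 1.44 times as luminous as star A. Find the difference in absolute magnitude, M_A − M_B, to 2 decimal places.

M_A − M_B ≈ 0.40

Pogson: ΔM = −2.5 log₁₀(ratio) = −2.5 log₁₀(1.44) = −2.5 × 0.1584 = -0.396
Star B is brighter so has the smaller magnitude: M_A − M_B is positive.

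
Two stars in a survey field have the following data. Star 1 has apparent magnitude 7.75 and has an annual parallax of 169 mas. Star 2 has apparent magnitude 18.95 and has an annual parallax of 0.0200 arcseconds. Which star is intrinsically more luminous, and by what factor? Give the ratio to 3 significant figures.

Star 1 is more luminous, by a factor of 423.

Star 1: p = 169 mas = 0.169″ → d = 1/p = 5.917 pc
Star 1: M = m − 5 log₁₀ d + 5 = 7.75 − 5·0.7721 + 5 = 8.889
Star 2: d = 1/p = 1/0.0200″ = 50.00 pc
Star 2: M = m − 5 log₁₀ d + 5 = 18.95 − 5·1.6990 + 5 = 15.455
ΔM = M_1 − M_2 = 8.889 − (15.455) = -6.566; smaller M is more luminous → Star 1.
L ratio = 10^(0.4 |ΔM|) = 10^2.626 = 422.9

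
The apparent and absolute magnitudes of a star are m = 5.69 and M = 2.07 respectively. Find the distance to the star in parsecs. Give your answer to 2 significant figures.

Distance modulus: m − M = 5.69 − (2.07) = 3.620
m − M = 5 log₁₀ d − 5
log₁₀ d = (m − M)/5 + 1 = 1.7240
d = 10^1.7240 = 52.97 pc

d ≈ 53 pc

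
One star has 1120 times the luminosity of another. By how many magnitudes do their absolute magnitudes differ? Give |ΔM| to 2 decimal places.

Pogson: ΔM = −2.5 log₁₀(ratio) = −2.5 log₁₀(1120) = −2.5 × 3.0492 = -7.623

|ΔM| ≈ 7.62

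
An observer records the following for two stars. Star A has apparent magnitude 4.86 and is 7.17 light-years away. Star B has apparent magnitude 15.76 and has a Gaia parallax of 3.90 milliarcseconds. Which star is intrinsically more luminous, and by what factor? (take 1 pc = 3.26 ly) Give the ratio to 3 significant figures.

Star A: d = 7.17 ly / 3.26 = 2.199 pc
Star A: M = m − 5 log₁₀ d + 5 = 4.86 − 5·0.3423 + 5 = 8.148
Star B: p = 3.90 mas = 3.90×10^-3″ → d = 1/p = 256.4 pc
Star B: M = m − 5 log₁₀ d + 5 = 15.76 − 5·2.4089 + 5 = 8.715
ΔM = M_A − M_B = 8.148 − (8.715) = -0.567; smaller M is more luminous → Star A.
L ratio = 10^(0.4 |ΔM|) = 10^0.227 = 1.686

Star A is more luminous, by a factor of 1.69.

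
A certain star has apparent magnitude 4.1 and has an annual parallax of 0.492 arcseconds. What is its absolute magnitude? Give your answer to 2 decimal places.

d = 1/p = 1/0.492″ = 2.033 pc
5 log₁₀(d/10 pc) = 5 log₁₀(2.033) − 5 = -3.460
M = m − 5 log₁₀(d/10) = 4.1 + 3.460 = 7.560

M ≈ 7.56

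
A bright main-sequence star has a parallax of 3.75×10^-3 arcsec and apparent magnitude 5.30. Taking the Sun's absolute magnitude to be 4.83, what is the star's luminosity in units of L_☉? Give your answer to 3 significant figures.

L/L_☉ ≈ 461

d = 1/p = 1/3.75×10^-3″ = 266.7 pc
M = m − 5 log₁₀ d + 5 = 5.30 − 5·2.4260 + 5 = -1.830
M − M_☉ = -1.830 − 4.83 = -6.660
L/L_☉ = 10^(−0.4 × -6.660) = 461.3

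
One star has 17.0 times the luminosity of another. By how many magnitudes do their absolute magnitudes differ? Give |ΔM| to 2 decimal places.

|ΔM| ≈ 3.08

Pogson: ΔM = −2.5 log₁₀(ratio) = −2.5 log₁₀(17.0) = −2.5 × 1.2304 = -3.076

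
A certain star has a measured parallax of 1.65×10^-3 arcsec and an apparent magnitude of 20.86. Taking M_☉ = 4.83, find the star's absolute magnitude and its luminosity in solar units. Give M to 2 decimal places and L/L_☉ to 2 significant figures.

M ≈ 11.95; L/L_☉ ≈ 1.4×10^-3

d = 1/p = 1/1.65×10^-3″ = 606.1 pc
M = m − 5 log₁₀ d + 5 = 20.86 − 5·2.7825 + 5 = 11.947
M − M_☉ = 11.947 − 4.83 = 7.117
L/L_☉ = 10^(−0.4 × 7.117) = 1.422×10^-3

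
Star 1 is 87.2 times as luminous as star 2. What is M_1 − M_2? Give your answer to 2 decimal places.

Pogson: ΔM = −2.5 log₁₀(ratio) = −2.5 log₁₀(87.2) = −2.5 × 1.9405 = -4.851
Star 1 is brighter, so it has the smaller magnitude: the difference is negative.

M_1 − M_2 ≈ -4.85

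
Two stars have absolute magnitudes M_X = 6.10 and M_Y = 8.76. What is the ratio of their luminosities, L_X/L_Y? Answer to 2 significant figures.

L_X/L_Y ≈ 12

ΔM = M_X − M_Y = -2.66
L_X/L_Y = 10^(−0.4 ΔM) = 10^1.064 = 11.59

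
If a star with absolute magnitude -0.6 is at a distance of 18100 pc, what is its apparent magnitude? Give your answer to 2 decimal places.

m ≈ 15.69

m = M + 5 log₁₀ d − 5 = -0.6 + 5·4.2577 − 5 = 15.688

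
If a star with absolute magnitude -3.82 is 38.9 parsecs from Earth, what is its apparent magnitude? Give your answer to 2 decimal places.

m = M + 5 log₁₀ d − 5 = -3.82 + 5·1.5899 − 5 = -0.870

m ≈ -0.87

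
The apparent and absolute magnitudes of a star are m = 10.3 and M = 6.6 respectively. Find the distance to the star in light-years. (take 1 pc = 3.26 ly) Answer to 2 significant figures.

d ≈ 180 ly

Distance modulus: m − M = 10.3 − (6.6) = 3.700
m − M = 5 log₁₀ d − 5
log₁₀ d = (m − M)/5 + 1 = 1.7400
d = 10^1.7400 = 54.95 pc
= 179.2 ly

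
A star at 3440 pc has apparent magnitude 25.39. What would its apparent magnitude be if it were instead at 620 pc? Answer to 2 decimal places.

m ≈ 21.67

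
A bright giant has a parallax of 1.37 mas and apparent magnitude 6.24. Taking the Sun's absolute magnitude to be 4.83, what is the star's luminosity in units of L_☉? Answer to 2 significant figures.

L/L_☉ ≈ 1500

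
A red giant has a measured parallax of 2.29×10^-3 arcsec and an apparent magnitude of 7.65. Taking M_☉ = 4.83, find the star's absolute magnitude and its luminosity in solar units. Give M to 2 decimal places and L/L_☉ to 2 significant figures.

M ≈ -0.55; L/L_☉ ≈ 140

d = 1/p = 1/2.29×10^-3″ = 436.7 pc
M = m − 5 log₁₀ d + 5 = 7.65 − 5·2.6402 + 5 = -0.551
M − M_☉ = -0.551 − 4.83 = -5.381
L/L_☉ = 10^(−0.4 × -5.381) = 142.0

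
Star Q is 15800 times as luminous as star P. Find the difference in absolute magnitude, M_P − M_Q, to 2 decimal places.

Pogson: ΔM = −2.5 log₁₀(ratio) = −2.5 log₁₀(15800) = −2.5 × 4.1987 = -10.497
Star Q is brighter so has the smaller magnitude: M_P − M_Q is positive.

M_P − M_Q ≈ 10.50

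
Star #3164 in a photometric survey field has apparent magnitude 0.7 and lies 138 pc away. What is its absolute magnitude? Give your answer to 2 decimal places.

5 log₁₀(d/10 pc) = 5 log₁₀(138.0) − 5 = 5.699
M = m − 5 log₁₀(d/10) = 0.7 − 5.699 = -4.999

M ≈ -5.00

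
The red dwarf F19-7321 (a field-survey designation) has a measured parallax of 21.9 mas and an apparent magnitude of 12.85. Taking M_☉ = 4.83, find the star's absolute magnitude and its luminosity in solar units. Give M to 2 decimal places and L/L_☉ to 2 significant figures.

d = 1/p = 1000/21.9 mas = 45.66 pc
M = m − 5 log₁₀ d + 5 = 12.85 − 5·1.6596 + 5 = 9.552
M − M_☉ = 9.552 − 4.83 = 4.722
L/L_☉ = 10^(−0.4 × 4.722) = 0.01292

M ≈ 9.55; L/L_☉ ≈ 0.013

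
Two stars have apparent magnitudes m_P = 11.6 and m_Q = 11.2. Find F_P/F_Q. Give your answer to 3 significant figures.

F_P/F_Q ≈ 0.692

Magnitude difference = 0.4
Flux ratio = 10^(−0.4 Δm) = 10^(−0.4 × 0.4) = 10^-0.160 = 0.6918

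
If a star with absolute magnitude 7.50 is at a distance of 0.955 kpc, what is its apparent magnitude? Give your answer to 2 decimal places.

m ≈ 17.40

d = 0.955 kpc = 955.0 pc
m = M + 5 log₁₀ d − 5 = 7.50 + 5·2.9800 − 5 = 17.400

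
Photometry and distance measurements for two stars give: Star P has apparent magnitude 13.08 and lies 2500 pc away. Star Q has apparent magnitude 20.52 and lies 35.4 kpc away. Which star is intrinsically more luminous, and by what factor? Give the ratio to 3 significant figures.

Star P: M = m − 5 log₁₀ d + 5 = 13.08 − 5·3.3979 + 5 = 1.090
Star Q: d = 35.4 kpc = 35400 pc
Star Q: M = m − 5 log₁₀ d + 5 = 20.52 − 5·4.5490 + 5 = 2.775
ΔM = M_P − M_Q = 1.090 − (2.775) = -1.685; smaller M is more luminous → Star P.
L ratio = 10^(0.4 |ΔM|) = 10^0.674 = 4.719

Star P is more luminous, by a factor of 4.72.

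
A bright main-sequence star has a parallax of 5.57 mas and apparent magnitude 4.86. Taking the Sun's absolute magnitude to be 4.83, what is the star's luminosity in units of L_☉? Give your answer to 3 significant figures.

L/L_☉ ≈ 314

d = 1/p = 1000/5.57 mas = 179.5 pc
M = m − 5 log₁₀ d + 5 = 4.86 − 5·2.2541 + 5 = -1.411
M − M_☉ = -1.411 − 4.83 = -6.241
L/L_☉ = 10^(−0.4 × -6.241) = 313.5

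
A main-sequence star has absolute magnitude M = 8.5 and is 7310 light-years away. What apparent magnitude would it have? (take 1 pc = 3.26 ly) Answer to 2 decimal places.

m ≈ 20.25

d = 7310 ly / 3.26 = 2242 pc
m = M + 5 log₁₀ d − 5 = 8.5 + 5·3.3507 − 5 = 20.253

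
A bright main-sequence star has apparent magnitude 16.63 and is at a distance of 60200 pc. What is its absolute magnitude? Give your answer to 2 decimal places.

M ≈ -2.27

5 log₁₀(d/10 pc) = 5 log₁₀(60200) − 5 = 18.898
M = m − 5 log₁₀(d/10) = 16.63 − 18.898 = -2.268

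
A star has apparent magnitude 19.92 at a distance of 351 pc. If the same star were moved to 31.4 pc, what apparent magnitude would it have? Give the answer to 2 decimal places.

Flux ∝ 1/d², so Δm = 5 log₁₀(d₂/d₁) = 5 log₁₀(31.4/351) = -5.242
m₂ = m₁ + Δm = 19.92 + (-5.242) = 14.678

m ≈ 14.68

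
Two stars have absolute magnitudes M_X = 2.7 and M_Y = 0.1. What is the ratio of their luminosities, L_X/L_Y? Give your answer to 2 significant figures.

ΔM = M_X − M_Y = 2.6
L_X/L_Y = 10^(−0.4 ΔM) = 10^-1.040 = 0.09120

L_X/L_Y ≈ 0.091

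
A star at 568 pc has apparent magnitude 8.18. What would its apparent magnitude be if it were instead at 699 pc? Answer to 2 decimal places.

m ≈ 8.63

Flux ∝ 1/d², so Δm = 5 log₁₀(d₂/d₁) = 5 log₁₀(699/568) = 0.451
m₂ = m₁ + Δm = 8.18 + (0.451) = 8.631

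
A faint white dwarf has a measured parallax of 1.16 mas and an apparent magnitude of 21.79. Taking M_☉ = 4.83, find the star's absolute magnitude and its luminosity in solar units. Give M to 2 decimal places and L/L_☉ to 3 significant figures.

M ≈ 12.11; L/L_☉ ≈ 1.22×10^-3

d = 1/p = 1000/1.16 mas = 862.1 pc
M = m − 5 log₁₀ d + 5 = 21.79 − 5·2.9355 + 5 = 12.112
M − M_☉ = 12.112 − 4.83 = 7.282
L/L_☉ = 10^(−0.4 × 7.282) = 1.222×10^-3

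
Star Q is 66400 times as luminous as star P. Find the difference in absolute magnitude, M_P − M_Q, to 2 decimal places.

M_P − M_Q ≈ 12.06

Pogson: ΔM = −2.5 log₁₀(ratio) = −2.5 log₁₀(66400) = −2.5 × 4.8222 = -12.055
Star Q is brighter so has the smaller magnitude: M_P − M_Q is positive.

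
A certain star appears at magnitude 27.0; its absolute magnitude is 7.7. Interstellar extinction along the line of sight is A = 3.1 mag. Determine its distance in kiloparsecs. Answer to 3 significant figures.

m − M = 5 log₁₀(d/10 pc) + A  ⇒  27.0 − (7.7) − 3.1 = 5 log₁₀(d/10)
16.200 = 5 log₁₀(d/10)
log₁₀ d = (m − M − A)/5 + 1 = 4.2400
d = 10^4.2400 = 17380 pc
= 17.38 kpc

d ≈ 17.4 kpc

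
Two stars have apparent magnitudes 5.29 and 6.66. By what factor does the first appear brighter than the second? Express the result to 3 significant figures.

3.53

Magnitude difference = -1.37
Flux ratio = 10^(−0.4 Δm) = 10^(−0.4 × -1.37) = 10^0.548 = 3.532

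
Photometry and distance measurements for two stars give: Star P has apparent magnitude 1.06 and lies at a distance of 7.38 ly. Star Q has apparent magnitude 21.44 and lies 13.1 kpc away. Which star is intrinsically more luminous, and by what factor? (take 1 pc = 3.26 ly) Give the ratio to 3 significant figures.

Star P is more luminous, by a factor of 4.24.

Star P: d = 7.38 ly / 3.26 = 2.264 pc
Star P: M = m − 5 log₁₀ d + 5 = 1.06 − 5·0.3548 + 5 = 4.286
Star Q: d = 13.1 kpc = 13100 pc
Star Q: M = m − 5 log₁₀ d + 5 = 21.44 − 5·4.1173 + 5 = 5.854
ΔM = M_P − M_Q = 4.286 − (5.854) = -1.568; smaller M is more luminous → Star P.
L ratio = 10^(0.4 |ΔM|) = 10^0.627 = 4.238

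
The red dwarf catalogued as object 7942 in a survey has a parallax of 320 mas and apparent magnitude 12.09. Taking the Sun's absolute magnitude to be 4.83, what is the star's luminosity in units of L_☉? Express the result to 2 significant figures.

d = 1/p = 1000/320 mas = 3.125 pc
M = m − 5 log₁₀ d + 5 = 12.09 − 5·0.4949 + 5 = 14.616
M − M_☉ = 14.616 − 4.83 = 9.786
L/L_☉ = 10^(−0.4 × 9.786) = 1.218×10^-4

L/L_☉ ≈ 1.2×10^-4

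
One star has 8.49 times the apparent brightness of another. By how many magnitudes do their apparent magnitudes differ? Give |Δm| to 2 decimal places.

Pogson: Δm = −2.5 log₁₀(ratio) = −2.5 log₁₀(8.49) = −2.5 × 0.9289 = -2.322

|Δm| ≈ 2.32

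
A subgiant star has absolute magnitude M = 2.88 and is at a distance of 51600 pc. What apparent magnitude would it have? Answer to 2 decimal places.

m ≈ 21.44

m = M + 5 log₁₀ d − 5 = 2.88 + 5·4.7126 − 5 = 21.443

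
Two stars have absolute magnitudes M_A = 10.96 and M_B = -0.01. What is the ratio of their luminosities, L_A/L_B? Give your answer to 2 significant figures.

L_A/L_B ≈ 4.1×10^-5

ΔM = M_A − M_B = 10.97
L_A/L_B = 10^(−0.4 ΔM) = 10^-4.388 = 4.093×10^-5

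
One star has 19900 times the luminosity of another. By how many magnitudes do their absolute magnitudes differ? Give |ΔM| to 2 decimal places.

Pogson: ΔM = −2.5 log₁₀(ratio) = −2.5 log₁₀(19900) = −2.5 × 4.2989 = -10.747

|ΔM| ≈ 10.75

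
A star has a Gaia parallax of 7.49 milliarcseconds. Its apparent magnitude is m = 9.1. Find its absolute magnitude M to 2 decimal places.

M ≈ 3.47

p = 7.49 mas = 7.49×10^-3″ → d = 1/p = 133.5 pc
5 log₁₀(d/10 pc) = 5 log₁₀(133.5) − 5 = 5.628
M = m − 5 log₁₀(d/10) = 9.1 − 5.628 = 3.472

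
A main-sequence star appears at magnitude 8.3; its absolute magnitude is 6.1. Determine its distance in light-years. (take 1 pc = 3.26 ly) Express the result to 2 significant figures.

d ≈ 90 ly

Distance modulus: m − M = 8.3 − (6.1) = 2.200
m − M = 5 log₁₀ d − 5
log₁₀ d = (m − M)/5 + 1 = 1.4400
d = 10^1.4400 = 27.54 pc
= 89.79 ly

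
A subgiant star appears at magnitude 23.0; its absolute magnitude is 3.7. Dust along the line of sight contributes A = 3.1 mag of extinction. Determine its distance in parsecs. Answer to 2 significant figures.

d ≈ 17000 pc

m − M = 5 log₁₀(d/10 pc) + A  ⇒  23.0 − (3.7) − 3.1 = 5 log₁₀(d/10)
16.200 = 5 log₁₀(d/10)
log₁₀ d = (m − M − A)/5 + 1 = 4.2400
d = 10^4.2400 = 17380 pc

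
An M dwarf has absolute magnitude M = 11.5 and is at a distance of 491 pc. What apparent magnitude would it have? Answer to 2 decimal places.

m = M + 5 log₁₀ d − 5 = 11.5 + 5·2.6911 − 5 = 19.955

m ≈ 19.96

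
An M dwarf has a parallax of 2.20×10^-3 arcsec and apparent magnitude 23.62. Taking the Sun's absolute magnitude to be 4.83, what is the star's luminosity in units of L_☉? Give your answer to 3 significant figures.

L/L_☉ ≈ 6.30×10^-5

d = 1/p = 1/2.20×10^-3″ = 454.5 pc
M = m − 5 log₁₀ d + 5 = 23.62 − 5·2.6576 + 5 = 15.332
M − M_☉ = 15.332 − 4.83 = 10.502
L/L_☉ = 10^(−0.4 × 10.502) = 6.297×10^-5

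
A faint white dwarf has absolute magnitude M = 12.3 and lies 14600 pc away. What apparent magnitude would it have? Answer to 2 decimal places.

m = M + 5 log₁₀ d − 5 = 12.3 + 5·4.1644 − 5 = 28.122

m ≈ 28.12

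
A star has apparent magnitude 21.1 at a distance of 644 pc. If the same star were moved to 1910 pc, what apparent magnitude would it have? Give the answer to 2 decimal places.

Flux ∝ 1/d², so Δm = 5 log₁₀(d₂/d₁) = 5 log₁₀(1910/644) = 2.361
m₂ = m₁ + Δm = 21.1 + (2.361) = 23.461

m ≈ 23.46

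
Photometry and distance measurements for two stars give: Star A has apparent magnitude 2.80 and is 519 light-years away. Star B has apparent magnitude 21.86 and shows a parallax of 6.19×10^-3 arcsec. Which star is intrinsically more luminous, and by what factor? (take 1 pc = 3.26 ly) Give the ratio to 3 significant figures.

Star A is more luminous, by a factor of 4.09×10^7.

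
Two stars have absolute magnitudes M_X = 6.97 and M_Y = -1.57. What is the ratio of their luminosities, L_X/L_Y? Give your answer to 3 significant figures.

ΔM = M_X − M_Y = 8.54
L_X/L_Y = 10^(−0.4 ΔM) = 10^-3.416 = 3.837×10^-4

L_X/L_Y ≈ 3.84×10^-4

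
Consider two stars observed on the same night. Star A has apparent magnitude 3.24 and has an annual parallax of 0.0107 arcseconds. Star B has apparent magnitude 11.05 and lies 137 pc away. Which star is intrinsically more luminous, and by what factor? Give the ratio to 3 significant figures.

Star A is more luminous, by a factor of 619.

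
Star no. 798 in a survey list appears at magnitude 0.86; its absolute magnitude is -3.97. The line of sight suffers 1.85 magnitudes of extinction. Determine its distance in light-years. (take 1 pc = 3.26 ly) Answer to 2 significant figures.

d ≈ 130 ly

m − M = 5 log₁₀(d/10 pc) + A  ⇒  0.86 − (-3.97) − 1.85 = 5 log₁₀(d/10)
2.980 = 5 log₁₀(d/10)
log₁₀ d = (m − M − A)/5 + 1 = 1.5960
d = 10^1.5960 = 39.45 pc
= 128.6 ly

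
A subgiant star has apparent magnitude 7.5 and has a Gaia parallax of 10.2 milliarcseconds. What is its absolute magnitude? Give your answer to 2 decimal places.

M ≈ 2.54

p = 10.2 mas = 0.0102″ → d = 1/p = 98.04 pc
5 log₁₀(d/10 pc) = 5 log₁₀(98.04) − 5 = 4.957
M = m − 5 log₁₀(d/10) = 7.5 − 4.957 = 2.543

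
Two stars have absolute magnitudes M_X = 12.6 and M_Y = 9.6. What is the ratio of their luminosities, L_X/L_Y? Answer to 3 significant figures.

L_X/L_Y ≈ 0.0631

ΔM = M_X − M_Y = 3.0
L_X/L_Y = 10^(−0.4 ΔM) = 10^-1.200 = 0.06310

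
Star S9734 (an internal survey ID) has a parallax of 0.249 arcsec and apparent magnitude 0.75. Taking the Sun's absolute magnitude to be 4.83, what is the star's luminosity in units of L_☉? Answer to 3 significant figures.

d = 1/p = 1/0.249″ = 4.016 pc
M = m − 5 log₁₀ d + 5 = 0.75 − 5·0.6038 + 5 = 2.731
M − M_☉ = 2.731 − 4.83 = -2.099
L/L_☉ = 10^(−0.4 × -2.099) = 6.912

L/L_☉ ≈ 6.91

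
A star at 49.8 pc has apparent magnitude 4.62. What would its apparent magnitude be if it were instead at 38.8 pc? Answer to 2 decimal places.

m ≈ 4.08

Flux ∝ 1/d², so Δm = 5 log₁₀(d₂/d₁) = 5 log₁₀(38.8/49.8) = -0.542
m₂ = m₁ + Δm = 4.62 + (-0.542) = 4.078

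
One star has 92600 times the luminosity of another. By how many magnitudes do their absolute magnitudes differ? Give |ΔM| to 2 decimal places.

|ΔM| ≈ 12.42

Pogson: ΔM = −2.5 log₁₀(ratio) = −2.5 log₁₀(92600) = −2.5 × 4.9666 = -12.417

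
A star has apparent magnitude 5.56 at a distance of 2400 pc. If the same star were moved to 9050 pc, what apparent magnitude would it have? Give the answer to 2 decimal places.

m ≈ 8.44

Flux ∝ 1/d², so Δm = 5 log₁₀(d₂/d₁) = 5 log₁₀(9050/2400) = 2.882
m₂ = m₁ + Δm = 5.56 + (2.882) = 8.442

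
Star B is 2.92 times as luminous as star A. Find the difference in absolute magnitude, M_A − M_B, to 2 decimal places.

Pogson: ΔM = −2.5 log₁₀(ratio) = −2.5 log₁₀(2.92) = −2.5 × 0.4654 = -1.163
Star B is brighter so has the smaller magnitude: M_A − M_B is positive.

M_A − M_B ≈ 1.16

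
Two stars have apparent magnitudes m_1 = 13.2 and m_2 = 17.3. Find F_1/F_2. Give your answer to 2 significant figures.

F_1/F_2 ≈ 44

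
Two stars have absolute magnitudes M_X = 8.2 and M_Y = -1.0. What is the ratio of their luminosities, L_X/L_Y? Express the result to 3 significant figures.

ΔM = M_X − M_Y = 9.2
L_X/L_Y = 10^(−0.4 ΔM) = 10^-3.680 = 2.089×10^-4

L_X/L_Y ≈ 2.09×10^-4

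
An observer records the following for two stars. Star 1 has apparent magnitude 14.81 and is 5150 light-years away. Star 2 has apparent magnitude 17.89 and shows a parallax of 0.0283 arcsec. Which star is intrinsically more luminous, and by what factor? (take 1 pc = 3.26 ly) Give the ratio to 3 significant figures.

Star 1: d = 5150 ly / 3.26 = 1580 pc
Star 1: M = m − 5 log₁₀ d + 5 = 14.81 − 5·3.1986 + 5 = 3.817
Star 2: d = 1/p = 1/0.0283″ = 35.34 pc
Star 2: M = m − 5 log₁₀ d + 5 = 17.89 − 5·1.5482 + 5 = 15.149
ΔM = M_1 − M_2 = 3.817 − (15.149) = -11.332; smaller M is more luminous → Star 1.
L ratio = 10^(0.4 |ΔM|) = 10^4.533 = 34100

Star 1 is more luminous, by a factor of 34100.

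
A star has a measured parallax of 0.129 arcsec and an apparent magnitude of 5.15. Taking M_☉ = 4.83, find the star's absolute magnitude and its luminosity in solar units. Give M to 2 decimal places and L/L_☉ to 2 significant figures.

d = 1/p = 1/0.129″ = 7.752 pc
M = m − 5 log₁₀ d + 5 = 5.15 − 5·0.8894 + 5 = 5.703
M − M_☉ = 5.703 − 4.83 = 0.873
L/L_☉ = 10^(−0.4 × 0.873) = 0.4475

M ≈ 5.70; L/L_☉ ≈ 0.45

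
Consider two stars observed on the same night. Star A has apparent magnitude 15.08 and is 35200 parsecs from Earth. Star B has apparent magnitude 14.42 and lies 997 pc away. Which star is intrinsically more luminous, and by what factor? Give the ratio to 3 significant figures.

Star A is more luminous, by a factor of 679.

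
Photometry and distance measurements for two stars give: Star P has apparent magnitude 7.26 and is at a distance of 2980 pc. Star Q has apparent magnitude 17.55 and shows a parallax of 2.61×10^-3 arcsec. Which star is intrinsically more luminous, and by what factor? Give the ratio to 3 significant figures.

Star P is more luminous, by a factor of 790000.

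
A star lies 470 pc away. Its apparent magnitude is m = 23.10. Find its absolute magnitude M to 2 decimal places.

M ≈ 14.74

5 log₁₀(d/10 pc) = 5 log₁₀(470.0) − 5 = 8.360
M = m − 5 log₁₀(d/10) = 23.10 − 8.360 = 14.740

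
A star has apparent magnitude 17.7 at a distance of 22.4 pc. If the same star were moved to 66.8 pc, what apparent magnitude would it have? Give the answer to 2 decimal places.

Flux ∝ 1/d², so Δm = 5 log₁₀(d₂/d₁) = 5 log₁₀(66.8/22.4) = 2.373
m₂ = m₁ + Δm = 17.7 + (2.373) = 20.073

m ≈ 20.07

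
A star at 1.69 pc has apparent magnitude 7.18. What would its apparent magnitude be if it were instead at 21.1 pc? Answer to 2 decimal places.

Flux ∝ 1/d², so Δm = 5 log₁₀(d₂/d₁) = 5 log₁₀(21.1/1.69) = 5.482
m₂ = m₁ + Δm = 7.18 + (5.482) = 12.662

m ≈ 12.66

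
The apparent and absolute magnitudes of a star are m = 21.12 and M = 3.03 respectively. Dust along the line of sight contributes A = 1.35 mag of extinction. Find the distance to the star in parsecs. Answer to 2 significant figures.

m − M = 5 log₁₀(d/10 pc) + A  ⇒  21.12 − (3.03) − 1.35 = 5 log₁₀(d/10)
16.740 = 5 log₁₀(d/10)
log₁₀ d = (m − M − A)/5 + 1 = 4.3480
d = 10^4.3480 = 22280 pc

d ≈ 22000 pc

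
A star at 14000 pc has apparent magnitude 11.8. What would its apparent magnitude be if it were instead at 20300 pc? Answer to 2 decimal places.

Flux ∝ 1/d², so Δm = 5 log₁₀(d₂/d₁) = 5 log₁₀(20300/14000) = 0.807
m₂ = m₁ + Δm = 11.8 + (0.807) = 12.607

m ≈ 12.61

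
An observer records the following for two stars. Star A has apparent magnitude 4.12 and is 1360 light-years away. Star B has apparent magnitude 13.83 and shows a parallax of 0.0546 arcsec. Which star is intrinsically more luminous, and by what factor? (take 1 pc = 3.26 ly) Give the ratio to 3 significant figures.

Star A is more luminous, by a factor of 3.97×10^6.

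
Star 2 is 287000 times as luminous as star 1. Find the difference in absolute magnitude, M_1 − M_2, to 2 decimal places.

Pogson: ΔM = −2.5 log₁₀(ratio) = −2.5 log₁₀(287000) = −2.5 × 5.4579 = -13.645
Star 2 is brighter so has the smaller magnitude: M_1 − M_2 is positive.

M_1 − M_2 ≈ 13.64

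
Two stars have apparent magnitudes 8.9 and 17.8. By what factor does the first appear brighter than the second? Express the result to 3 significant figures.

Magnitude difference = -8.9
Flux ratio = 10^(−0.4 Δm) = 10^(−0.4 × -8.9) = 10^3.560 = 3631

3630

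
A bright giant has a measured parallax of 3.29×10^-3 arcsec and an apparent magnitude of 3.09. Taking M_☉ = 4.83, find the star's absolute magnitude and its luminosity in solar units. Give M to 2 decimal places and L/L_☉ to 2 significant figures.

M ≈ -4.32; L/L_☉ ≈ 4600

d = 1/p = 1/3.29×10^-3″ = 304.0 pc
M = m − 5 log₁₀ d + 5 = 3.09 − 5·2.4828 + 5 = -4.324
M − M_☉ = -4.324 − 4.83 = -9.154
L/L_☉ = 10^(−0.4 × -9.154) = 4588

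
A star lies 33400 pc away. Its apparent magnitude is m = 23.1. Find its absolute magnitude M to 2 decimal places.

M ≈ 5.48

5 log₁₀(d/10 pc) = 5 log₁₀(33400) − 5 = 17.619
M = m − 5 log₁₀(d/10) = 23.1 − 17.619 = 5.481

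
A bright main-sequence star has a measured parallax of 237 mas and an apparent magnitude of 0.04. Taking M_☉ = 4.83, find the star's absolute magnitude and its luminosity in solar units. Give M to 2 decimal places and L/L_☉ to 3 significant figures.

M ≈ 1.91; L/L_☉ ≈ 14.7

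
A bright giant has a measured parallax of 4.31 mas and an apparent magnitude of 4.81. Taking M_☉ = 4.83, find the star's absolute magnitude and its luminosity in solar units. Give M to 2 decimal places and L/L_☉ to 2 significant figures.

d = 1/p = 1000/4.31 mas = 232.0 pc
M = m − 5 log₁₀ d + 5 = 4.81 − 5·2.3655 + 5 = -2.018
M − M_☉ = -2.018 − 4.83 = -6.848
L/L_☉ = 10^(−0.4 × -6.848) = 548.3

M ≈ -2.02; L/L_☉ ≈ 550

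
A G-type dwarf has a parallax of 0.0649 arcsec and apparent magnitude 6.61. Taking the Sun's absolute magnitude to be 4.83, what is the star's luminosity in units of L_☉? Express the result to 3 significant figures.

L/L_☉ ≈ 0.461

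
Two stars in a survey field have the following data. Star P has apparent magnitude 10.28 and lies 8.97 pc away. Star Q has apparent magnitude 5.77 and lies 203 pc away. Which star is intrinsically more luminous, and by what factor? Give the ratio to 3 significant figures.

Star Q is more luminous, by a factor of 32600.

Star P: M = m − 5 log₁₀ d + 5 = 10.28 − 5·0.9528 + 5 = 10.516
Star Q: M = m − 5 log₁₀ d + 5 = 5.77 − 5·2.3075 + 5 = -0.767
ΔM = M_P − M_Q = 10.516 − (-0.767) = 11.284; smaller M is more luminous → Star Q.
L ratio = 10^(0.4 |ΔM|) = 10^4.513 = 32610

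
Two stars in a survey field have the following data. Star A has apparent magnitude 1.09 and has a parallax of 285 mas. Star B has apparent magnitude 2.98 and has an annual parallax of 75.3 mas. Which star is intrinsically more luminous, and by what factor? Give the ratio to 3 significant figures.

Star A: p = 285 mas = 0.285″ → d = 1/p = 3.509 pc
Star A: M = m − 5 log₁₀ d + 5 = 1.09 − 5·0.5452 + 5 = 3.364
Star B: p = 75.3 mas = 0.0753″ → d = 1/p = 13.28 pc
Star B: M = m − 5 log₁₀ d + 5 = 2.98 − 5·1.1232 + 5 = 2.364
ΔM = M_A − M_B = 3.364 − (2.364) = 1.000; smaller M is more luminous → Star B.
L ratio = 10^(0.4 |ΔM|) = 10^0.400 = 2.512

Star B is more luminous, by a factor of 2.51.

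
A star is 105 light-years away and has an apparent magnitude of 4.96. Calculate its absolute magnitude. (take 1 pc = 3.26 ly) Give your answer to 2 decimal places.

d = 105 ly / 3.26 = 32.21 pc
5 log₁₀(d/10 pc) = 5 log₁₀(32.21) − 5 = 2.540
M = m − 5 log₁₀(d/10) = 4.96 − 2.540 = 2.420

M ≈ 2.42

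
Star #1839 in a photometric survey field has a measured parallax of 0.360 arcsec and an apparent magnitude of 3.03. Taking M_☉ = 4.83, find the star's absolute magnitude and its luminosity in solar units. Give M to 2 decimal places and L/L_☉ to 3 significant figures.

M ≈ 5.81; L/L_☉ ≈ 0.405

d = 1/p = 1/0.360″ = 2.778 pc
M = m − 5 log₁₀ d + 5 = 3.03 − 5·0.4437 + 5 = 5.812
M − M_☉ = 5.812 − 4.83 = 0.982
L/L_☉ = 10^(−0.4 × 0.982) = 0.4049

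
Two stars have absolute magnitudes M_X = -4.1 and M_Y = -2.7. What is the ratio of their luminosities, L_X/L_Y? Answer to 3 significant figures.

L_X/L_Y ≈ 3.63

ΔM = M_X − M_Y = -1.4
L_X/L_Y = 10^(−0.4 ΔM) = 10^0.560 = 3.631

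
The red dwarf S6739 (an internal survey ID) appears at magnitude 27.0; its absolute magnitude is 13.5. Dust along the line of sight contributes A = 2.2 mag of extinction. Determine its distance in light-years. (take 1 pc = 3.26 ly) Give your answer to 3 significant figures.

d ≈ 5930 ly

m − M = 5 log₁₀(d/10 pc) + A  ⇒  27.0 − (13.5) − 2.2 = 5 log₁₀(d/10)
11.300 = 5 log₁₀(d/10)
log₁₀ d = (m − M − A)/5 + 1 = 3.2600
d = 10^3.2600 = 1820 pc
= 5932 ly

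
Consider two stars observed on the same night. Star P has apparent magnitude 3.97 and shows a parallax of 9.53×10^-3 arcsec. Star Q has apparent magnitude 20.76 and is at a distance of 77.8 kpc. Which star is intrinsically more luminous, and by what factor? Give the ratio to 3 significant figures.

Star P is more luminous, by a factor of 9.46.

Star P: d = 1/p = 1/9.53×10^-3″ = 104.9 pc
Star P: M = m − 5 log₁₀ d + 5 = 3.97 − 5·2.0209 + 5 = -1.135
Star Q: d = 77.8 kpc = 77800 pc
Star Q: M = m − 5 log₁₀ d + 5 = 20.76 − 5·4.8910 + 5 = 1.305
ΔM = M_P − M_Q = -1.135 − (1.305) = -2.440; smaller M is more luminous → Star P.
L ratio = 10^(0.4 |ΔM|) = 10^0.976 = 9.459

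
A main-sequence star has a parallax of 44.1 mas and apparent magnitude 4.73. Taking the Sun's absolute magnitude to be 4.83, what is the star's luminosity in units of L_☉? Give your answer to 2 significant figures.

L/L_☉ ≈ 5.6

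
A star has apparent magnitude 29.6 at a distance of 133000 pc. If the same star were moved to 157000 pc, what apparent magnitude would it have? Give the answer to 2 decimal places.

Flux ∝ 1/d², so Δm = 5 log₁₀(d₂/d₁) = 5 log₁₀(157000/133000) = 0.360
m₂ = m₁ + Δm = 29.6 + (0.360) = 29.960

m ≈ 29.96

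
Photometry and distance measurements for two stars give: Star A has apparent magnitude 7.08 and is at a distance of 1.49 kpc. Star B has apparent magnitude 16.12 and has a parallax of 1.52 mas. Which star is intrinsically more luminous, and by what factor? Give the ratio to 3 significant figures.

Star A is more luminous, by a factor of 21200.

Star A: d = 1.49 kpc = 1490 pc
Star A: M = m − 5 log₁₀ d + 5 = 7.08 − 5·3.1732 + 5 = -3.786
Star B: p = 1.52 mas = 1.52×10^-3″ → d = 1/p = 657.9 pc
Star B: M = m − 5 log₁₀ d + 5 = 16.12 − 5·2.8182 + 5 = 7.029
ΔM = M_A − M_B = -3.786 − (7.029) = -10.815; smaller M is more luminous → Star A.
L ratio = 10^(0.4 |ΔM|) = 10^4.326 = 21190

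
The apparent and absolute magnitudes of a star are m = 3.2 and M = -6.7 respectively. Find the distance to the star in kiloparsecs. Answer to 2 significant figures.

d ≈ 0.95 kpc

Distance modulus: m − M = 3.2 − (-6.7) = 9.900
m − M = 5 log₁₀ d − 5
log₁₀ d = (m − M)/5 + 1 = 2.9800
d = 10^2.9800 = 955.0 pc
= 0.9550 kpc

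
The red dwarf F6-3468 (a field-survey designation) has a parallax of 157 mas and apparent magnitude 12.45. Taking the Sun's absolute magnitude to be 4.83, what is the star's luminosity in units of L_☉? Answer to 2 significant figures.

d = 1/p = 1000/157 mas = 6.369 pc
M = m − 5 log₁₀ d + 5 = 12.45 − 5·0.8041 + 5 = 13.429
M − M_☉ = 13.429 − 4.83 = 8.599
L/L_☉ = 10^(−0.4 × 8.599) = 3.632×10^-4

L/L_☉ ≈ 3.6×10^-4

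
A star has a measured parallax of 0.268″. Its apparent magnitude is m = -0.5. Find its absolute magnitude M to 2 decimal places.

d = 1/p = 1/0.268″ = 3.731 pc
5 log₁₀(d/10 pc) = 5 log₁₀(3.731) − 5 = -2.141
M = m − 5 log₁₀(d/10) = -0.5 + 2.141 = 1.641

M ≈ 1.64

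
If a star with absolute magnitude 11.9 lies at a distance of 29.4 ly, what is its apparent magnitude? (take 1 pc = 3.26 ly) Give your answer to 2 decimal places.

m ≈ 11.68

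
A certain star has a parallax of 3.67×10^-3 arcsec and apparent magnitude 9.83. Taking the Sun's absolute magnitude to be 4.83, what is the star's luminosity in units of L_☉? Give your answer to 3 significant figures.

d = 1/p = 1/3.67×10^-3″ = 272.5 pc
M = m − 5 log₁₀ d + 5 = 9.83 − 5·2.4353 + 5 = 2.653
M − M_☉ = 2.653 − 4.83 = -2.177
L/L_☉ = 10^(−0.4 × -2.177) = 7.425

L/L_☉ ≈ 7.42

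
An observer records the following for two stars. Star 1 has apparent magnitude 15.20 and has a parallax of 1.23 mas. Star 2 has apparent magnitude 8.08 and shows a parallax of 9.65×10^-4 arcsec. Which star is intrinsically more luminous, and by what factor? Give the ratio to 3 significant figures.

Star 2 is more luminous, by a factor of 1140.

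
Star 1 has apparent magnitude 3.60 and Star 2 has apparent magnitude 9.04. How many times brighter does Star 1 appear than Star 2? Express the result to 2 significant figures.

150

Magnitude difference = -5.44
Flux ratio = 10^(−0.4 Δm) = 10^(−0.4 × -5.44) = 10^2.176 = 150.0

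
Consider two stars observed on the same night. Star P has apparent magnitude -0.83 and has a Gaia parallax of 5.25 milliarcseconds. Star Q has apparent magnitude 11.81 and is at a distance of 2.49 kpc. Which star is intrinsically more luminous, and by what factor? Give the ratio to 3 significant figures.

Star P is more luminous, by a factor of 666.

Star P: p = 5.25 mas = 5.25×10^-3″ → d = 1/p = 190.5 pc
Star P: M = m − 5 log₁₀ d + 5 = -0.83 − 5·2.2798 + 5 = -7.229
Star Q: d = 2.49 kpc = 2490 pc
Star Q: M = m − 5 log₁₀ d + 5 = 11.81 − 5·3.3962 + 5 = -0.171
ΔM = M_P − M_Q = -7.229 − (-0.171) = -7.058; smaller M is more luminous → Star P.
L ratio = 10^(0.4 |ΔM|) = 10^2.823 = 665.7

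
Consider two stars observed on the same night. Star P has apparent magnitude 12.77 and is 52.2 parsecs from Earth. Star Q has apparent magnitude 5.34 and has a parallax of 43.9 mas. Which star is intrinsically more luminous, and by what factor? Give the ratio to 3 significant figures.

Star P: M = m − 5 log₁₀ d + 5 = 12.77 − 5·1.7177 + 5 = 9.182
Star Q: p = 43.9 mas = 0.0439″ → d = 1/p = 22.78 pc
Star Q: M = m − 5 log₁₀ d + 5 = 5.34 − 5·1.3575 + 5 = 3.552
ΔM = M_P − M_Q = 9.182 − (3.552) = 5.629; smaller M is more luminous → Star Q.
L ratio = 10^(0.4 |ΔM|) = 10^2.252 = 178.5

Star Q is more luminous, by a factor of 179.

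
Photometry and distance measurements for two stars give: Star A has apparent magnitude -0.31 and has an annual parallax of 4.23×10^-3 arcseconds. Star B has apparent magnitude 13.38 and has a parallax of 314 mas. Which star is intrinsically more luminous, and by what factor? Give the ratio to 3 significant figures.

Star A is more luminous, by a factor of 1.65×10^9.

Star A: d = 1/p = 1/4.23×10^-3″ = 236.4 pc
Star A: M = m − 5 log₁₀ d + 5 = -0.31 − 5·2.3737 + 5 = -7.178
Star B: p = 314 mas = 0.314″ → d = 1/p = 3.185 pc
Star B: M = m − 5 log₁₀ d + 5 = 13.38 − 5·0.5031 + 5 = 15.865
ΔM = M_A − M_B = -7.178 − (15.865) = -23.043; smaller M is more luminous → Star A.
L ratio = 10^(0.4 |ΔM|) = 10^9.217 = 1.649×10^9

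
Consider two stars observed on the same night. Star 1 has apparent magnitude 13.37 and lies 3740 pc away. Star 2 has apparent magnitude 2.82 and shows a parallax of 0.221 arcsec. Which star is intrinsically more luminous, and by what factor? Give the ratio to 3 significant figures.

Star 1 is more luminous, by a factor of 41.2.

Star 1: M = m − 5 log₁₀ d + 5 = 13.37 − 5·3.5729 + 5 = 0.506
Star 2: d = 1/p = 1/0.221″ = 4.525 pc
Star 2: M = m − 5 log₁₀ d + 5 = 2.82 − 5·0.6556 + 5 = 4.542
ΔM = M_1 − M_2 = 0.506 − (4.542) = -4.036; smaller M is more luminous → Star 1.
L ratio = 10^(0.4 |ΔM|) = 10^1.615 = 41.16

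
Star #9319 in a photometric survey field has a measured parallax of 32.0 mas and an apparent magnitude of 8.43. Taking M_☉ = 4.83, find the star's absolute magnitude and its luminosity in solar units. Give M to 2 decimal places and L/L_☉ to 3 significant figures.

M ≈ 5.96; L/L_☉ ≈ 0.355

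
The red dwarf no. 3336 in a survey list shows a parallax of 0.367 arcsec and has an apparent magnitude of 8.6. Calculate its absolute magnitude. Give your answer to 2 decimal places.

M ≈ 11.42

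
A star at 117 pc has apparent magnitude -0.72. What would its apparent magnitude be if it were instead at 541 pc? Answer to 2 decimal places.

Flux ∝ 1/d², so Δm = 5 log₁₀(d₂/d₁) = 5 log₁₀(541/117) = 3.325
m₂ = m₁ + Δm = -0.72 + (3.325) = 2.605

m ≈ 2.61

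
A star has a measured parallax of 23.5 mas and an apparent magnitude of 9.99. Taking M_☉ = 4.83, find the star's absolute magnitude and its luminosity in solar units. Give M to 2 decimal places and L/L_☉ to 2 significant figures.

d = 1/p = 1000/23.5 mas = 42.55 pc
M = m − 5 log₁₀ d + 5 = 9.99 − 5·1.6289 + 5 = 6.845
M − M_☉ = 6.845 − 4.83 = 2.015
L/L_☉ = 10^(−0.4 × 2.015) = 0.1563

M ≈ 6.85; L/L_☉ ≈ 0.16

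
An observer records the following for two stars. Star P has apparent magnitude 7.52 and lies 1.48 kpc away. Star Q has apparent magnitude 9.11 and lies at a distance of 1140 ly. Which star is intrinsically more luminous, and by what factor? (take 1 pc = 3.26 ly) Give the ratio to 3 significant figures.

Star P is more luminous, by a factor of 77.5.

Star P: d = 1.48 kpc = 1480 pc
Star P: M = m − 5 log₁₀ d + 5 = 7.52 − 5·3.1703 + 5 = -3.331
Star Q: d = 1140 ly / 3.26 = 349.7 pc
Star Q: M = m − 5 log₁₀ d + 5 = 9.11 − 5·2.5437 + 5 = 1.392
ΔM = M_P − M_Q = -3.331 − (1.392) = -4.723; smaller M is more luminous → Star P.
L ratio = 10^(0.4 |ΔM|) = 10^1.889 = 77.47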